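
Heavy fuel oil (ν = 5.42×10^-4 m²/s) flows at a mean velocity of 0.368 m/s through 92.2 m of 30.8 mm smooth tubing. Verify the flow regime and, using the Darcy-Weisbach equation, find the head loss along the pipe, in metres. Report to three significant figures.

h_f ≈ 63.2 m

Re = VD/ν = 0.368·0.03080/5.42×10^-4 = 20.9 → laminar (Re < 2300)
f = 64/Re = 3.060
h_f = f(L/D)V²/(2g) = 3.060·(92.2/0.03080)·0.368²/(2·9.81) = 63.24 m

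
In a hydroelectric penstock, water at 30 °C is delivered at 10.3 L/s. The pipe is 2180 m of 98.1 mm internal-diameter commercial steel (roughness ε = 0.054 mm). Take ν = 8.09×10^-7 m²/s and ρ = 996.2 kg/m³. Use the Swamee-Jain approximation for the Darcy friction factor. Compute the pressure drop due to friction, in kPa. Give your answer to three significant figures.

V = 4Q/(πD²) = 4·0.0103/(π·0.0981²) = 1.363 m/s
Re = VD/ν = 1.363·0.0981/8.09×10^-7 = 1.65×10^5 → turbulent
ε/D = 0.054/98.1 = 5.50×10^-4
Swamee-Jain: f = 0.01953
h_f = f(L/D)V²/(2g) = 0.01953·(2180/0.0981)·1.363²/(2·9.81) = 41.08 m
Δp = ρg·h_f = 996.2·9.81·41.08 = 401.4 kPa

Δp ≈ 401 kPa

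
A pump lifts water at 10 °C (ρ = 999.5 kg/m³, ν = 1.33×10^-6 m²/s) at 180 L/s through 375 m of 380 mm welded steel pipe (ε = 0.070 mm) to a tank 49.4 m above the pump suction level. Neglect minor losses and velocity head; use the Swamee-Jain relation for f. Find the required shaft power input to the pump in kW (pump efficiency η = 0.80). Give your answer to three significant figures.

V = 4Q/(πD²) = 1.587 m/s; Re = 4.53×10^5; ε/D = 1.84×10^-4; f = 0.01550
h_f = f(L/D)V²/2g = 1.964 m
Total head H = z + h_f = 49.4 + 1.964 = 51.36 m
P_hyd = ρgQH = 999.5·9.81·0.180·51.36 = 90.65 kW
P_shaft = P_hyd/η = 90.65/0.80 = 113.3 kW

P_shaft ≈ 113 kW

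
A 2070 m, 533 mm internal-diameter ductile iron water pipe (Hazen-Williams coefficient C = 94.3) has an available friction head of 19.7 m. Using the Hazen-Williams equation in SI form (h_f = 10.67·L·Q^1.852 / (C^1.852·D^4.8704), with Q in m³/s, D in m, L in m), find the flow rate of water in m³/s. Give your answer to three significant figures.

Q ≈ 0.407 m³/s

Rearranging: Q = [h_f·C^1.852·D^4.8704 / (10.67·L)]^(1/1.852)
Q = [19.7·94.3^1.852·0.533^4.8704 / (10.67·2070)]^0.540 = 0.4066 m³/s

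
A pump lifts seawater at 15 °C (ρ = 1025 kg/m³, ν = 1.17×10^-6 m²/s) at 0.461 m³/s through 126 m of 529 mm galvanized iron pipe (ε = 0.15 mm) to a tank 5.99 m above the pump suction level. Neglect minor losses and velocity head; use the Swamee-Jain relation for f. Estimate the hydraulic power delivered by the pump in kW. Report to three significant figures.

P_hyd ≈ 31.6 kW

V = 4Q/(πD²) = 2.097 m/s; Re = 9.48×10^5; ε/D = 2.84×10^-4; f = 0.01565
h_f = f(L/D)V²/2g = 0.8356 m
Total head H = z + h_f = 5.99 + 0.8356 = 6.826 m
P_hyd = ρgQH = 1025·9.81·0.461·6.826 = 31.64 kW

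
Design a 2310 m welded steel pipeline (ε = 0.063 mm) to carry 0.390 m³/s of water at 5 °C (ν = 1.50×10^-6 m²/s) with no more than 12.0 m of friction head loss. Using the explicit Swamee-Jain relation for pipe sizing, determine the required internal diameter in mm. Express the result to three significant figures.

Swamee-Jain (Type III): D = 0.66·[ε^1.25·(LQ²/(gh_f))^4.75 + ν·Q^9.4·(L/(gh_f))^5.2]^0.04
LQ²/(gh_f) = 2.985; L/(gh_f) = 19.62
Term 1 = ε^1.25·(…)^4.75 = 0.00101; Term 2 = ν·Q^9.4·(…)^5.2 = 0.00113
D = 0.66·(0.00101 + 0.00113)^0.04 = 0.5162 m = 516 mm
Check: V = 1.86 m/s, Re = 6.41×10^5, f = 0.01435, h_f = 11.4 m ≈ 12.0 m ✓

D ≈ 516 mm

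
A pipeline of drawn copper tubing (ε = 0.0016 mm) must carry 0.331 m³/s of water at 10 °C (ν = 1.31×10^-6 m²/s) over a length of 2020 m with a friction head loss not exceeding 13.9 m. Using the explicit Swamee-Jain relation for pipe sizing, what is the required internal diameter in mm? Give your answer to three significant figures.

Swamee-Jain (Type III): D = 0.66·[ε^1.25·(LQ²/(gh_f))^4.75 + ν·Q^9.4·(L/(gh_f))^5.2]^0.04
LQ²/(gh_f) = 1.623; L/(gh_f) = 14.81
Term 1 = ε^1.25·(…)^4.75 = 5.68×10^-7; Term 2 = ν·Q^9.4·(…)^5.2 = 4.91×10^-5
D = 0.66·(5.68×10^-7 + 4.91×10^-5)^0.04 = 0.4440 m = 444 mm
Check: V = 2.14 m/s, Re = 7.25×10^5, f = 0.01234, h_f = 13.1 m ≈ 13.9 m ✓

D ≈ 444 mm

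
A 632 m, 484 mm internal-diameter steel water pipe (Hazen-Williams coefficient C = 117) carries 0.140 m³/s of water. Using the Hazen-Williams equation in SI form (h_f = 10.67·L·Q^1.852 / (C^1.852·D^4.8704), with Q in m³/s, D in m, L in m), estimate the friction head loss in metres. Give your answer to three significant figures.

h_f ≈ 0.896 m

h_f = 10.67·632·0.140^1.852 / (117^1.852·0.484^4.8704) = 0.8957 m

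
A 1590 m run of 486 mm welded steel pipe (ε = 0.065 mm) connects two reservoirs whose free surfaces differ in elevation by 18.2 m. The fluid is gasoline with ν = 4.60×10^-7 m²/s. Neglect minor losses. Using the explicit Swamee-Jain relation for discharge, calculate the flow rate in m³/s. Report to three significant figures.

Swamee-Jain (Type II): Q = -0.965·√(gD⁵h_f/L)·ln[ε/(3.7D) + √(3.17ν²L/(gD³h_f))]
√(gD⁵h_f/L) = √(9.81·0.486⁵·18.2/1590) = 0.05518
ε/(3.7D) = 3.61×10^-5; √(3.17ν²L/(gD³h_f)) = 7.21×10^-6
Q = -0.965·0.05518·ln(4.336×10^-5) = 0.5349 m³/s
Check: V = 2.88 m/s, Re = 3.05×10^6, f = 0.01320, h_f = 18.3 m ≈ 18.2 m ✓

Q ≈ 0.535 m³/s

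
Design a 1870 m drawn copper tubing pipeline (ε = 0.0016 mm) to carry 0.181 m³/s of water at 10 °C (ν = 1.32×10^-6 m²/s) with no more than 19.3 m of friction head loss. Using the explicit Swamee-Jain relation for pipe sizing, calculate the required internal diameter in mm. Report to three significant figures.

Swamee-Jain (Type III): D = 0.66·[ε^1.25·(LQ²/(gh_f))^4.75 + ν·Q^9.4·(L/(gh_f))^5.2]^0.04
LQ²/(gh_f) = 0.3236; L/(gh_f) = 9.877
Term 1 = ε^1.25·(…)^4.75 = 2.68×10^-10; Term 2 = ν·Q^9.4·(…)^5.2 = 2.06×10^-8
D = 0.66·(2.68×10^-10 + 2.06×10^-8)^0.04 = 0.3254 m = 325 mm
Check: V = 2.18 m/s, Re = 5.37×10^5, f = 0.01301, h_f = 18.1 m ≈ 19.3 m ✓

D ≈ 325 mm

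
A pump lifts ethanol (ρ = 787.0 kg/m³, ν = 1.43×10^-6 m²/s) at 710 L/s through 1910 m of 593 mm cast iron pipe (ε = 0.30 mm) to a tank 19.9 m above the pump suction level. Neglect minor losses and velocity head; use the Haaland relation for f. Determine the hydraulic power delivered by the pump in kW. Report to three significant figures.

V = 4Q/(πD²) = 2.571 m/s; Re = 1.07×10^6; ε/D = 5.06×10^-4; f = 0.01719
h_f = f(L/D)V²/2g = 18.65 m
Total head H = z + h_f = 19.9 + 18.65 = 38.55 m
P_hyd = ρgQH = 787.0·9.81·0.710·38.55 = 211.3 kW

P_hyd ≈ 211 kW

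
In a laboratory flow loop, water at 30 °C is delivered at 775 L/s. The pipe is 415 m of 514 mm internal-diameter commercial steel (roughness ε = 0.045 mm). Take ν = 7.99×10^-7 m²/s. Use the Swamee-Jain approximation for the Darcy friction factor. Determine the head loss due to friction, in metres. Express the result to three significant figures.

h_f ≈ 7.19 m

V = 4Q/(πD²) = 4·0.775/(π·0.514²) = 3.735 m/s
Re = VD/ν = 3.735·0.514/7.99×10^-7 = 2.40×10^6 → turbulent
ε/D = 0.045/514 = 8.75×10^-5
Swamee-Jain: f = 0.01252
h_f = f(L/D)V²/(2g) = 0.01252·(415/0.514)·3.735²/(2·9.81) = 7.189 m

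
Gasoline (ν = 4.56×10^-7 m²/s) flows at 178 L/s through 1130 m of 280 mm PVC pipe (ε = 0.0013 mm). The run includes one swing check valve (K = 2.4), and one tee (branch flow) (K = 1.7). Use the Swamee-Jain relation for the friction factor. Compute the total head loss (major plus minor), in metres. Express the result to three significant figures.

V = 4Q/(πD²) = 2.891 m/s; V²/2g = 0.4259 m
Re = 1.78×10^6, ε/D = 4.64×10^-6 → f = 0.01073 (Swamee-Jain)
Major: h_f = f(L/D)·V²/2g = 0.01073·4036·0.4259 = 18.44 m
Minor: ΣK = 4.10; h_m = ΣK·V²/2g = 1.746 m
Total H_L = 18.44 + 1.746 = 20.19 m

H_L ≈ 20.2 m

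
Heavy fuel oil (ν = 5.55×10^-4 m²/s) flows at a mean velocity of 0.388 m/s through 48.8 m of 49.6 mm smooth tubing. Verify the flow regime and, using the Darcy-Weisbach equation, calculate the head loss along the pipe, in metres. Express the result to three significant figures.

Re = VD/ν = 0.388·0.04960/5.55×10^-4 = 34.7 → laminar (Re < 2300)
f = 64/Re = 1.846
h_f = f(L/D)V²/(2g) = 1.846·(48.8/0.04960)·0.388²/(2·9.81) = 13.93 m

h_f ≈ 13.9 m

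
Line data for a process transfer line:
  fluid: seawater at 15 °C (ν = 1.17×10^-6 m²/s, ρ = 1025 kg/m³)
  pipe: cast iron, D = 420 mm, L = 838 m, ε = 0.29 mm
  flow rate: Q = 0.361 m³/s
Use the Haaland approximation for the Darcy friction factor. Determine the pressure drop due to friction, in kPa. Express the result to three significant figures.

V = 4Q/(πD²) = 4·0.361/(π·0.420²) = 2.606 m/s
Re = VD/ν = 2.606·0.420/1.17×10^-6 = 9.35×10^5 → turbulent
ε/D = 0.29/420 = 6.90×10^-4
Haaland: f = 0.01839
h_f = f(L/D)V²/(2g) = 0.01839·(838/0.420)·2.606²/(2·9.81) = 12.69 m
Δp = ρg·h_f = 1025·9.81·12.69 = 127.6 kPa

Δp ≈ 128 kPa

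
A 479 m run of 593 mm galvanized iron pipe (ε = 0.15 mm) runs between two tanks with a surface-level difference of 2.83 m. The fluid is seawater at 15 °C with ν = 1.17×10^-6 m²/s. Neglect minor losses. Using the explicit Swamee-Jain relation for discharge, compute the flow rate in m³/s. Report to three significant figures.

Swamee-Jain (Type II): Q = -0.965·√(gD⁵h_f/L)·ln[ε/(3.7D) + √(3.17ν²L/(gD³h_f))]
√(gD⁵h_f/L) = √(9.81·0.593⁵·2.83/479) = 0.06519
ε/(3.7D) = 6.84×10^-5; √(3.17ν²L/(gD³h_f)) = 1.89×10^-5
Q = -0.965·0.06519·ln(8.731×10^-5) = 0.5880 m³/s
Check: V = 2.13 m/s, Re = 1.08×10^6, f = 0.01526, h_f = 2.85 m ≈ 2.83 m ✓

Q ≈ 0.588 m³/s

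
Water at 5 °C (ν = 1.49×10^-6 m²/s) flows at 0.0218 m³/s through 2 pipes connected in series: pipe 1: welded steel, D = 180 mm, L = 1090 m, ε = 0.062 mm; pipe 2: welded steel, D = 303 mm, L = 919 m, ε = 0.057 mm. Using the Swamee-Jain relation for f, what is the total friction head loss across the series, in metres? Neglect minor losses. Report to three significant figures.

Pipe 1: V = 0.8567 m/s, Re = 1.03×10^5, ε/D = 3.44×10^-4, f = 0.01961, h_1 = f(L/D)V²/2g = 4.443 m
Pipe 2: V = 0.3023 m/s, Re = 6.15×10^4, ε/D = 1.88×10^-4, f = 0.02066, h_2 = f(L/D)V²/2g = 0.2919 m
Series → Q common, losses add: H = Σh = 4.735 m

H ≈ 4.73 m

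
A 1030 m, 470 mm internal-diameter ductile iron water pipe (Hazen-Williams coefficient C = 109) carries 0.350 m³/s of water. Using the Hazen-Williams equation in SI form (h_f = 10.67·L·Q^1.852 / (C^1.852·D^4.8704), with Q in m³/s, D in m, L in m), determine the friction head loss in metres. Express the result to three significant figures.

h_f ≈ 10.5 m

h_f = 10.67·1030·0.350^1.852 / (109^1.852·0.470^4.8704) = 10.48 m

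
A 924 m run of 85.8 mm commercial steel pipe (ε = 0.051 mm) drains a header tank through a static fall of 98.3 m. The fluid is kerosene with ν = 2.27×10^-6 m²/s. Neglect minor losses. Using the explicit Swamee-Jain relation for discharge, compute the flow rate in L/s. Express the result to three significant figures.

Q ≈ 17.1 L/s

Swamee-Jain (Type II): Q = -0.965·√(gD⁵h_f/L)·ln[ε/(3.7D) + √(3.17ν²L/(gD³h_f))]
√(gD⁵h_f/L) = √(9.81·0.0858⁵·98.3/924) = 0.002203
ε/(3.7D) = 1.61×10^-4; √(3.17ν²L/(gD³h_f)) = 1.57×10^-4
Q = -0.965·0.002203·ln(3.181×10^-4) = 0.01712 m³/s
Check: V = 2.96 m/s, Re = 1.12×10^5, f = 0.02054, h_f = 98.9 m ≈ 98.3 m ✓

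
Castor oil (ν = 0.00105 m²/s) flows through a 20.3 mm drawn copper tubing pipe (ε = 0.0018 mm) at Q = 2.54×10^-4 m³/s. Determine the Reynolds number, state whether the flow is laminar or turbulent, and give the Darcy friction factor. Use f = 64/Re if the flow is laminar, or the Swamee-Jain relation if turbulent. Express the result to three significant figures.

V = 4Q/(πD²) = 0.7848 m/s
Re = VD/ν = 0.7848·0.0203/0.00105 = 15.2
Re < 2300 → laminar → f = 64/Re = 4.218

Re ≈ 15.2; laminar; f = 64/Re ≈ 4.22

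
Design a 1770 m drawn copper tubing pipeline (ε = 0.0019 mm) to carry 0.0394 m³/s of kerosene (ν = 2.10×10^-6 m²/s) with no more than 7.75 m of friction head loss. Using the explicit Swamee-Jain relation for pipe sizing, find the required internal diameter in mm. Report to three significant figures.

D ≈ 223 mm

Swamee-Jain (Type III): D = 0.66·[ε^1.25·(LQ²/(gh_f))^4.75 + ν·Q^9.4·(L/(gh_f))^5.2]^0.04
LQ²/(gh_f) = 0.03614; L/(gh_f) = 23.28
Term 1 = ε^1.25·(…)^4.75 = 9.98×10^-15; Term 2 = ν·Q^9.4·(…)^5.2 = 1.69×10^-12
D = 0.66·(9.98×10^-15 + 1.69×10^-12)^0.04 = 0.2232 m = 223 mm
Check: V = 1.01 m/s, Re = 1.07×10^5, f = 0.01767, h_f = 7.23 m ≈ 7.75 m ✓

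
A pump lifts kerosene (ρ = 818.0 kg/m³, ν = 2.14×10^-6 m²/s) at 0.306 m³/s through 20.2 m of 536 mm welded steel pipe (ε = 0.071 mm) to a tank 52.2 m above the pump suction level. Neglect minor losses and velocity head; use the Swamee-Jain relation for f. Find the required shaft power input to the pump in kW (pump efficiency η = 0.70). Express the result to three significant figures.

P_shaft ≈ 183 kW

V = 4Q/(πD²) = 1.356 m/s; Re = 3.40×10^5; ε/D = 1.32×10^-4; f = 0.01549
h_f = f(L/D)V²/2g = 0.05473 m
Total head H = z + h_f = 52.2 + 0.05473 = 52.25 m
P_hyd = ρgQH = 818.0·9.81·0.306·52.25 = 128.3 kW
P_shaft = P_hyd/η = 128.3/0.70 = 183.3 kW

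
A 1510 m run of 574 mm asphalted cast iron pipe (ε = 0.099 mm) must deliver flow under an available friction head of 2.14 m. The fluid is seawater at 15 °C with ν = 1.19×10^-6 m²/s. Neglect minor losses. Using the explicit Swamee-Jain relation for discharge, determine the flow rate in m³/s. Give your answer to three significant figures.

Q ≈ 0.265 m³/s

Swamee-Jain (Type II): Q = -0.965·√(gD⁵h_f/L)·ln[ε/(3.7D) + √(3.17ν²L/(gD³h_f))]
√(gD⁵h_f/L) = √(9.81·0.574⁵·2.14/1510) = 0.02943
ε/(3.7D) = 4.66×10^-5; √(3.17ν²L/(gD³h_f)) = 4.13×10^-5
Q = -0.965·0.02943·ln(8.793×10^-5) = 0.2653 m³/s
Check: V = 1.03 m/s, Re = 4.94×10^5, f = 0.01526, h_f = 2.15 m ≈ 2.14 m ✓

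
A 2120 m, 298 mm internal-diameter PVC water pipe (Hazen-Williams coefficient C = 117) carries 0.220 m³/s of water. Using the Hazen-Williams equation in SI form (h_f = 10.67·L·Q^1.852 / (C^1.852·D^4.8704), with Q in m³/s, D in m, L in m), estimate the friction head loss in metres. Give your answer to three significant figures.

h_f ≈ 73.6 m

h_f = 10.67·2120·0.220^1.852 / (117^1.852·0.298^4.8704) = 73.65 m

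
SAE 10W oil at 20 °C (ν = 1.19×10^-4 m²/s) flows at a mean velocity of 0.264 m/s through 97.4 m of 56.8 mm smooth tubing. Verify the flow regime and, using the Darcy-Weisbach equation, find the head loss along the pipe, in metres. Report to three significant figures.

Re = VD/ν = 0.264·0.05680/1.19×10^-4 = 126 → laminar (Re < 2300)
f = 64/Re = 0.5079
h_f = f(L/D)V²/(2g) = 0.5079·(97.4/0.05680)·0.264²/(2·9.81) = 3.094 m

h_f ≈ 3.09 m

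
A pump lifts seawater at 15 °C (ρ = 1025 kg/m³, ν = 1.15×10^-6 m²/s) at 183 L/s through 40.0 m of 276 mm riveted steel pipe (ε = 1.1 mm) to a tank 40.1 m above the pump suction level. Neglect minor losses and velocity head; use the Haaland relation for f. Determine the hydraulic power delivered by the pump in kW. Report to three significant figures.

V = 4Q/(πD²) = 3.059 m/s; Re = 7.34×10^5; ε/D = 0.00399; f = 0.02858
h_f = f(L/D)V²/2g = 1.975 m
Total head H = z + h_f = 40.1 + 1.975 = 42.08 m
P_hyd = ρgQH = 1025·9.81·0.183·42.08 = 77.42 kW

P_hyd ≈ 77.4 kW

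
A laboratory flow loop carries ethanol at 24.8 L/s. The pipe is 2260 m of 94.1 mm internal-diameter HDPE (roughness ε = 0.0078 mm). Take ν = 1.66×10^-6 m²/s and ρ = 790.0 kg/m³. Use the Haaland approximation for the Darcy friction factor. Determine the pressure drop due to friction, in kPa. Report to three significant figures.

Δp ≈ 1930 kPa

V = 4Q/(πD²) = 4·0.0248/(π·0.0941²) = 3.566 m/s
Re = VD/ν = 3.566·0.0941/1.66×10^-6 = 2.02×10^5 → turbulent
ε/D = 0.0078/94.1 = 8.29×10^-5
Haaland: f = 0.01604
h_f = f(L/D)V²/(2g) = 0.01604·(2260/0.0941)·3.566²/(2·9.81) = 249.7 m
Δp = ρg·h_f = 790.0·9.81·249.7 = 1935 kPa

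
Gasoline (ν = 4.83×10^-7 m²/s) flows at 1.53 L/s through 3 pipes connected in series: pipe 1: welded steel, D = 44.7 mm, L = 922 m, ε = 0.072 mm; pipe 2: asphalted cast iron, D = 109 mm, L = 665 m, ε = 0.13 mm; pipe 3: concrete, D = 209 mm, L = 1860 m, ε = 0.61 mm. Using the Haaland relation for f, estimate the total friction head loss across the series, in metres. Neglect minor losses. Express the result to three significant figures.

H ≈ 24.3 m

Pipe 1: V = 0.9750 m/s, Re = 9.02×10^4, ε/D = 0.00161, f = 0.02407, h_1 = f(L/D)V²/2g = 24.05 m
Pipe 2: V = 0.1640 m/s, Re = 3.70×10^4, ε/D = 0.00119, f = 0.02526, h_2 = f(L/D)V²/2g = 0.2112 m
Pipe 3: V = 0.04460 m/s, Re = 1.93×10^4, ε/D = 0.00292, f = 0.03121, h_3 = f(L/D)V²/2g = 0.02816 m
Series → Q common, losses add: H = Σh = 24.29 m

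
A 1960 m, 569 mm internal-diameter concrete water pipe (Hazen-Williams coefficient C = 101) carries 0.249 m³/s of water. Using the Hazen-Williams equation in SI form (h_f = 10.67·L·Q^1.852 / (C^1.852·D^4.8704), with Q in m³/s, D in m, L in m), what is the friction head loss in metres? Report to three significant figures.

h_f = 10.67·1960·0.249^1.852 / (101^1.852·0.569^4.8704) = 4.818 m

h_f ≈ 4.82 m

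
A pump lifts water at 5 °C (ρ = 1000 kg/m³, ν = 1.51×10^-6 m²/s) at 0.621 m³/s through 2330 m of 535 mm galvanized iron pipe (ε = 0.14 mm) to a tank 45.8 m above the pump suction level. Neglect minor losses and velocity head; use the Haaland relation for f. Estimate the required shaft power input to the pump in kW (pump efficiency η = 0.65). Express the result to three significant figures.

P_shaft ≈ 671 kW

V = 4Q/(πD²) = 2.762 m/s; Re = 9.79×10^5; ε/D = 2.62×10^-4; f = 0.01526
h_f = f(L/D)V²/2g = 25.84 m
Total head H = z + h_f = 45.8 + 25.84 = 71.64 m
P_hyd = ρgQH = 1000·9.81·0.621·71.64 = 436.4 kW
P_shaft = P_hyd/η = 436.4/0.65 = 671.4 kW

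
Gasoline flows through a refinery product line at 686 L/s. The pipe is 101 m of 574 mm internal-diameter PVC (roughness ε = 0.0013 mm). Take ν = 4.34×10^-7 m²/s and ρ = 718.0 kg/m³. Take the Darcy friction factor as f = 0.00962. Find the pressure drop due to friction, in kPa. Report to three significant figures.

Δp ≈ 4.27 kPa

V = 4Q/(πD²) = 4·0.686/(π·0.574²) = 2.651 m/s
h_f = f(L/D)V²/(2g) = 0.009620·(101/0.574)·2.651²/(2·9.81) = 0.6063 m
Δp = ρg·h_f = 718.0·9.81·0.6063 = 4.271 kPa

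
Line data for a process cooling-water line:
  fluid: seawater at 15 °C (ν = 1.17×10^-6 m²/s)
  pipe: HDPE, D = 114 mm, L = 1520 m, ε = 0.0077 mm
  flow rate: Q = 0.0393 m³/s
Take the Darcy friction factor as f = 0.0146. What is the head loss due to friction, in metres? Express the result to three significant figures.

V = 4Q/(πD²) = 4·0.0393/(π·0.114²) = 3.850 m/s
h_f = f(L/D)V²/(2g) = 0.01460·(1520/0.114)·3.850²/(2·9.81) = 147.1 m

h_f ≈ 147 m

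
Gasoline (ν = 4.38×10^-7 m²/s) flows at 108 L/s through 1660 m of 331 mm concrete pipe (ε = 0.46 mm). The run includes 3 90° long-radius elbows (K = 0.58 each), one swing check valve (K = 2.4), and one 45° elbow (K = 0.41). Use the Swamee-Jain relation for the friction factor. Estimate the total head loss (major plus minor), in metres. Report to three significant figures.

V = 4Q/(πD²) = 1.255 m/s; V²/2g = 0.08029 m
Re = 9.48×10^5, ε/D = 0.00139 → f = 0.02165 (Swamee-Jain)
Major: h_f = f(L/D)·V²/2g = 0.02165·5015·0.08029 = 8.716 m
Minor: ΣK = 4.55; h_m = ΣK·V²/2g = 0.3653 m
Total H_L = 8.716 + 0.3653 = 9.081 m

H_L ≈ 9.08 m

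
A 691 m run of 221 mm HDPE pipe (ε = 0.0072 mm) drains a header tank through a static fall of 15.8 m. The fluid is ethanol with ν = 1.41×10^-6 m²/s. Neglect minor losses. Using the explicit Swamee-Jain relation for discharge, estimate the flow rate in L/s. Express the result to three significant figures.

Q ≈ 102 L/s

Swamee-Jain (Type II): Q = -0.965·√(gD⁵h_f/L)·ln[ε/(3.7D) + √(3.17ν²L/(gD³h_f))]
√(gD⁵h_f/L) = √(9.81·0.221⁵·15.8/691) = 0.01087
ε/(3.7D) = 8.81×10^-6; √(3.17ν²L/(gD³h_f)) = 5.10×10^-5
Q = -0.965·0.01087·ln(5.982×10^-5) = 0.1020 m³/s
Check: V = 2.66 m/s, Re = 4.17×10^5, f = 0.01398, h_f = 15.8 m ≈ 15.8 m ✓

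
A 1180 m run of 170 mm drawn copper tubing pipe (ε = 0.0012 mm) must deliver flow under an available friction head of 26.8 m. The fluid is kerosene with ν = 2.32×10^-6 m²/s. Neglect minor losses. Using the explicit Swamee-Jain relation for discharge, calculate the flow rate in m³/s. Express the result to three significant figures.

Swamee-Jain (Type II): Q = -0.965·√(gD⁵h_f/L)·ln[ε/(3.7D) + √(3.17ν²L/(gD³h_f))]
√(gD⁵h_f/L) = √(9.81·0.170⁵·26.8/1180) = 0.005624
ε/(3.7D) = 1.91×10^-6; √(3.17ν²L/(gD³h_f)) = 1.25×10^-4
Q = -0.965·0.005624·ln(1.268×10^-4) = 0.04870 m³/s
Check: V = 2.15 m/s, Re = 1.57×10^5, f = 0.01634, h_f = 26.6 m ≈ 26.8 m ✓

Q ≈ 0.0487 m³/s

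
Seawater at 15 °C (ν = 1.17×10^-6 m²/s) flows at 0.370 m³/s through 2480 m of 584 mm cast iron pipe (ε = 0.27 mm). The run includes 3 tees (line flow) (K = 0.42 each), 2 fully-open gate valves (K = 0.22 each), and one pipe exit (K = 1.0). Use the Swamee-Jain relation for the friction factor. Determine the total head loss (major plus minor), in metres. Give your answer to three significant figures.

H_L ≈ 7.40 m

V = 4Q/(πD²) = 1.381 m/s; V²/2g = 0.09725 m
Re = 6.89×10^5, ε/D = 4.62×10^-4 → f = 0.01727 (Swamee-Jain)
Major: h_f = f(L/D)·V²/2g = 0.01727·4247·0.09725 = 7.133 m
Minor: ΣK = 2.70; h_m = ΣK·V²/2g = 0.2626 m
Total H_L = 7.133 + 0.2626 = 7.396 m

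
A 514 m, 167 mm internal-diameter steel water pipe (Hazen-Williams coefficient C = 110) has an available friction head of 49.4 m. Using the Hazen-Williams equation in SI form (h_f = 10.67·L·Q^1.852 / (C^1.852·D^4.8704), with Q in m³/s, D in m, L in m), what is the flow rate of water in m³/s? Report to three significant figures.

Rearranging: Q = [h_f·C^1.852·D^4.8704 / (10.67·L)]^(1/1.852)
Q = [49.4·110^1.852·0.167^4.8704 / (10.67·514)]^0.540 = 0.07814 m³/s

Q ≈ 0.0781 m³/s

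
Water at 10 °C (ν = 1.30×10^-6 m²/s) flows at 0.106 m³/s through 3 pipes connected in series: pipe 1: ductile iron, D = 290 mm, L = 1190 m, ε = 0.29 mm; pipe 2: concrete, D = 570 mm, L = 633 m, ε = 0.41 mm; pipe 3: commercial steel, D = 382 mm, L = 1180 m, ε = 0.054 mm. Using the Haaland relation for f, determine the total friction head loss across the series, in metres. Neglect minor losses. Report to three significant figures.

Pipe 1: V = 1.605 m/s, Re = 3.58×10^5, ε/D = 0.00100, f = 0.02039, h_1 = f(L/D)V²/2g = 10.98 m
Pipe 2: V = 0.4154 m/s, Re = 1.82×10^5, ε/D = 7.19×10^-4, f = 0.01984, h_2 = f(L/D)V²/2g = 0.1938 m
Pipe 3: V = 0.9249 m/s, Re = 2.72×10^5, ε/D = 1.41×10^-4, f = 0.01579, h_3 = f(L/D)V²/2g = 2.126 m
Series → Q common, losses add: H = Σh = 13.30 m

H ≈ 13.3 m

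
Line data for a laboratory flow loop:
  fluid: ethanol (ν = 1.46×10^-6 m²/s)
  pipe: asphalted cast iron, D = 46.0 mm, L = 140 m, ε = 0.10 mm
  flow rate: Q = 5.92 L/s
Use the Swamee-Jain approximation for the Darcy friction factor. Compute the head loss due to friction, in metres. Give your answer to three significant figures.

h_f ≈ 50.4 m

V = 4Q/(πD²) = 4·0.00592/(π·0.0460²) = 3.562 m/s
Re = VD/ν = 3.562·0.0460/1.46×10^-6 = 1.12×10^5 → turbulent
ε/D = 0.10/46.0 = 0.00217
Swamee-Jain: f = 0.02561
h_f = f(L/D)V²/(2g) = 0.02561·(140/0.0460)·3.562²/(2·9.81) = 50.41 m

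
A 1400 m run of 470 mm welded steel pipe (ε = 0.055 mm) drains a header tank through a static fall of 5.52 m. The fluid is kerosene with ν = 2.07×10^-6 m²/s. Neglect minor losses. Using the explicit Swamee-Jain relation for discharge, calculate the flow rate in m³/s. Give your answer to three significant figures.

Q ≈ 0.268 m³/s

Swamee-Jain (Type II): Q = -0.965·√(gD⁵h_f/L)·ln[ε/(3.7D) + √(3.17ν²L/(gD³h_f))]
√(gD⁵h_f/L) = √(9.81·0.470⁵·5.52/1400) = 0.02978
ε/(3.7D) = 3.16×10^-5; √(3.17ν²L/(gD³h_f)) = 5.82×10^-5
Q = -0.965·0.02978·ln(8.979×10^-5) = 0.2678 m³/s
Check: V = 1.54 m/s, Re = 3.50×10^5, f = 0.01529, h_f = 5.53 m ≈ 5.52 m ✓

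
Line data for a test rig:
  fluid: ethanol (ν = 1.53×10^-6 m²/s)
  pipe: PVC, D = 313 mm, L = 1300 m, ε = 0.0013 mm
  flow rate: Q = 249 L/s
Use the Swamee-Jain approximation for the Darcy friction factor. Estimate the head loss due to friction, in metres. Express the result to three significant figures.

V = 4Q/(πD²) = 4·0.249/(π·0.313²) = 3.236 m/s
Re = VD/ν = 3.236·0.313/1.53×10^-6 = 6.62×10^5 → turbulent
ε/D = 0.0013/313 = 4.15×10^-6
Swamee-Jain: f = 0.01254
h_f = f(L/D)V²/(2g) = 0.01254·(1300/0.313)·3.236²/(2·9.81) = 27.79 m

h_f ≈ 27.8 m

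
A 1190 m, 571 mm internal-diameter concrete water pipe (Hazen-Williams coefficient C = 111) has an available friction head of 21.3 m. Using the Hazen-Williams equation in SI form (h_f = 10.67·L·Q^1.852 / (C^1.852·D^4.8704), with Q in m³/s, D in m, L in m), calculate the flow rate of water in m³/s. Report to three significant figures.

Q ≈ 0.807 m³/s

Rearranging: Q = [h_f·C^1.852·D^4.8704 / (10.67·L)]^(1/1.852)
Q = [21.3·111^1.852·0.571^4.8704 / (10.67·1190)]^0.540 = 0.8068 m³/s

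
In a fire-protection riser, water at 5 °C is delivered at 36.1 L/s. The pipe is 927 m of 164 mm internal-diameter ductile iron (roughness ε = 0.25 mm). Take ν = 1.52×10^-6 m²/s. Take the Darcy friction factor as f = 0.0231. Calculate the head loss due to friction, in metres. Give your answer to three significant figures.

V = 4Q/(πD²) = 4·0.0361/(π·0.164²) = 1.709 m/s
h_f = f(L/D)V²/(2g) = 0.02310·(927/0.164)·1.709²/(2·9.81) = 19.44 m

h_f ≈ 19.4 m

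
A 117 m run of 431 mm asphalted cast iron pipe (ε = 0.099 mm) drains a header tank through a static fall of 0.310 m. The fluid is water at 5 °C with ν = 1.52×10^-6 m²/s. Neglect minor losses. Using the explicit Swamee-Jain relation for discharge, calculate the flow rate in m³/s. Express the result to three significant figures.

Q ≈ 0.171 m³/s

Swamee-Jain (Type II): Q = -0.965·√(gD⁵h_f/L)·ln[ε/(3.7D) + √(3.17ν²L/(gD³h_f))]
√(gD⁵h_f/L) = √(9.81·0.431⁵·0.310/117) = 0.01966
ε/(3.7D) = 6.21×10^-5; √(3.17ν²L/(gD³h_f)) = 5.93×10^-5
Q = -0.965·0.01966·ln(1.214×10^-4) = 0.1711 m³/s
Check: V = 1.17 m/s, Re = 3.32×10^5, f = 0.01637, h_f = 0.311 m ≈ 0.310 m ✓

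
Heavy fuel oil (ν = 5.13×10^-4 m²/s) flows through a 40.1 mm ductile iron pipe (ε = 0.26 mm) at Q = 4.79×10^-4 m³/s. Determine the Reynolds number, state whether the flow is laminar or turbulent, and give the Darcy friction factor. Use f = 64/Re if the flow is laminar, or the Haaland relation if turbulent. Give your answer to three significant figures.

Re ≈ 29.6; laminar; f = 64/Re ≈ 2.16

V = 4Q/(πD²) = 0.3793 m/s
Re = VD/ν = 0.3793·0.0401/5.13×10^-4 = 29.6
Re < 2300 → laminar → f = 64/Re = 2.159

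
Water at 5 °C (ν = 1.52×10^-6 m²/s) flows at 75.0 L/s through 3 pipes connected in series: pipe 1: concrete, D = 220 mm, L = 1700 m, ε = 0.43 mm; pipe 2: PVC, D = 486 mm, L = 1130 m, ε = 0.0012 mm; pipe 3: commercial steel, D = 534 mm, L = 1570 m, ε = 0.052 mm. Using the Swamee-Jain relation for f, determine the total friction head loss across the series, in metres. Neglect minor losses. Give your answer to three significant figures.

Pipe 1: V = 1.973 m/s, Re = 2.86×10^5, ε/D = 0.00195, f = 0.02407, h_1 = f(L/D)V²/2g = 36.90 m
Pipe 2: V = 0.4043 m/s, Re = 1.29×10^5, ε/D = 2.47×10^-6, f = 0.01696, h_2 = f(L/D)V²/2g = 0.3285 m
Pipe 3: V = 0.3349 m/s, Re = 1.18×10^5, ε/D = 9.74×10^-5, f = 0.01790, h_3 = f(L/D)V²/2g = 0.3008 m
Series → Q common, losses add: H = Σh = 37.53 m

H ≈ 37.5 m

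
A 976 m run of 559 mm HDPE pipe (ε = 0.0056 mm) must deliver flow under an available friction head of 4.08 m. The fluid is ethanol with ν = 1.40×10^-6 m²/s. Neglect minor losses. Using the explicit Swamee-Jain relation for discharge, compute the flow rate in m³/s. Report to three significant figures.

Swamee-Jain (Type II): Q = -0.965·√(gD⁵h_f/L)·ln[ε/(3.7D) + √(3.17ν²L/(gD³h_f))]
√(gD⁵h_f/L) = √(9.81·0.559⁵·4.08/976) = 0.04731
ε/(3.7D) = 2.71×10^-6; √(3.17ν²L/(gD³h_f)) = 2.95×10^-5
Q = -0.965·0.04731·ln(3.216×10^-5) = 0.4723 m³/s
Check: V = 1.92 m/s, Re = 7.68×10^5, f = 0.01235, h_f = 4.07 m ≈ 4.08 m ✓

Q ≈ 0.472 m³/s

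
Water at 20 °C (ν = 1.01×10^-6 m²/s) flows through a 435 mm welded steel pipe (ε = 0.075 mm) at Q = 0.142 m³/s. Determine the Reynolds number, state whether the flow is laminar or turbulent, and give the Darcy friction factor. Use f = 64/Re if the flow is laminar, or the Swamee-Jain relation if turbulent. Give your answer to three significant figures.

V = 4Q/(πD²) = 0.9555 m/s
Re = VD/ν = 0.9555·0.435/1.01×10^-6 = 4.12×10^5
Re > 4000 → turbulent; ε/D = 1.72×10^-4
Swamee-Jain: f = 0.01554

Re ≈ 4.12×10^5; turbulent; f ≈ 0.0155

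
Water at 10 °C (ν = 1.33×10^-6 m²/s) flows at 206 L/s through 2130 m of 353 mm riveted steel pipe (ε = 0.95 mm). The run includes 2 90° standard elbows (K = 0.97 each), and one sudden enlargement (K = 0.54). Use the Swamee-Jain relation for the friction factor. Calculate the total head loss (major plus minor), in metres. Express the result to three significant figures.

V = 4Q/(πD²) = 2.105 m/s; V²/2g = 0.2258 m
Re = 5.59×10^5, ε/D = 0.00269 → f = 0.02575 (Swamee-Jain)
Major: h_f = f(L/D)·V²/2g = 0.02575·6034·0.2258 = 35.09 m
Minor: ΣK = 2.48; h_m = ΣK·V²/2g = 0.5600 m
Total H_L = 35.09 + 0.5600 = 35.65 m

H_L ≈ 35.6 m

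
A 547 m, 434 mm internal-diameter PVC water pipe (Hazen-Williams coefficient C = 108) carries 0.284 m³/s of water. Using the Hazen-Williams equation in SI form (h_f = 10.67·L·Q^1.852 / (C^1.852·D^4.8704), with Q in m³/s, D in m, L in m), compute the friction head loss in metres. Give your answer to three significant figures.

h_f = 10.67·547·0.284^1.852 / (108^1.852·0.434^4.8704) = 5.667 m

h_f ≈ 5.67 m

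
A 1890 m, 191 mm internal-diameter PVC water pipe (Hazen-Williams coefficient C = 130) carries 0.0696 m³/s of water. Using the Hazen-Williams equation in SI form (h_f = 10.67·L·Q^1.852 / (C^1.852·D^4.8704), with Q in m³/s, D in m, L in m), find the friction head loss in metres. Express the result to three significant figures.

h_f = 10.67·1890·0.0696^1.852 / (130^1.852·0.191^4.8704) = 55.95 m

h_f ≈ 55.9 m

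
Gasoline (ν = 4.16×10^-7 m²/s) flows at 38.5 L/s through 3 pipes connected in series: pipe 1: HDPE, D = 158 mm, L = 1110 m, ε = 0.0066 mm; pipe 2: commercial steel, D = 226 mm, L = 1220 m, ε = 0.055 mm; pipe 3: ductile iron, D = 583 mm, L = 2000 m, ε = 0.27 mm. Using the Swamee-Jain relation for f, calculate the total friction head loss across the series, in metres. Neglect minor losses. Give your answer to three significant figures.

H ≈ 22.0 m

Pipe 1: V = 1.964 m/s, Re = 7.46×10^5, ε/D = 4.18×10^-5, f = 0.01299, h_1 = f(L/D)V²/2g = 17.94 m
Pipe 2: V = 0.9597 m/s, Re = 5.21×10^5, ε/D = 2.43×10^-4, f = 0.01585, h_2 = f(L/D)V²/2g = 4.017 m
Pipe 3: V = 0.1442 m/s, Re = 2.02×10^5, ε/D = 4.63×10^-4, f = 0.01872, h_3 = f(L/D)V²/2g = 0.06808 m
Series → Q common, losses add: H = Σh = 22.02 m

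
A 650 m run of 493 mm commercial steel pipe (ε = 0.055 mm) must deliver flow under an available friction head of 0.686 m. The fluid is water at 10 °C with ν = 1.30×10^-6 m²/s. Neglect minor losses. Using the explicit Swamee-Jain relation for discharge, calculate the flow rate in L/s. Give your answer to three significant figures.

Q ≈ 155 L/s

Swamee-Jain (Type II): Q = -0.965·√(gD⁵h_f/L)·ln[ε/(3.7D) + √(3.17ν²L/(gD³h_f))]
√(gD⁵h_f/L) = √(9.81·0.493⁵·0.686/650) = 0.01736
ε/(3.7D) = 3.02×10^-5; √(3.17ν²L/(gD³h_f)) = 6.57×10^-5
Q = -0.965·0.01736·ln(9.587×10^-5) = 0.1550 m³/s
Check: V = 0.812 m/s, Re = 3.08×10^5, f = 0.01549, h_f = 0.687 m ≈ 0.686 m ✓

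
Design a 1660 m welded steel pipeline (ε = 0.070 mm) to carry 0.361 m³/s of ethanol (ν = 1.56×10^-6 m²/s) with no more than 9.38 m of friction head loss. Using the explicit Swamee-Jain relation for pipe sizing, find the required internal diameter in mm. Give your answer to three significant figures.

Swamee-Jain (Type III): D = 0.66·[ε^1.25·(LQ²/(gh_f))^4.75 + ν·Q^9.4·(L/(gh_f))^5.2]^0.04
LQ²/(gh_f) = 2.351; L/(gh_f) = 18.04
Term 1 = ε^1.25·(…)^4.75 = 3.71×10^-4; Term 2 = ν·Q^9.4·(…)^5.2 = 3.68×10^-4
D = 0.66·(3.71×10^-4 + 3.68×10^-4)^0.04 = 0.4947 m = 495 mm
Check: V = 1.88 m/s, Re = 5.96×10^5, f = 0.01468, h_f = 8.86 m ≈ 9.38 m ✓

D ≈ 495 mm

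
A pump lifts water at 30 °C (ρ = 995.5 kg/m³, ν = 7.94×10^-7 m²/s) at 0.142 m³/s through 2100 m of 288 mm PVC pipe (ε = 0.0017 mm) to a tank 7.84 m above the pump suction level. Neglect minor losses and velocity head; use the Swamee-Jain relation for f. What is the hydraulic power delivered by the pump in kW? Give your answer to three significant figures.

P_hyd ≈ 40.8 kW

V = 4Q/(πD²) = 2.180 m/s; Re = 7.91×10^5; ε/D = 5.90×10^-6; f = 0.01221
h_f = f(L/D)V²/2g = 21.56 m
Total head H = z + h_f = 7.84 + 21.56 = 29.40 m
P_hyd = ρgQH = 995.5·9.81·0.142·29.40 = 40.77 kW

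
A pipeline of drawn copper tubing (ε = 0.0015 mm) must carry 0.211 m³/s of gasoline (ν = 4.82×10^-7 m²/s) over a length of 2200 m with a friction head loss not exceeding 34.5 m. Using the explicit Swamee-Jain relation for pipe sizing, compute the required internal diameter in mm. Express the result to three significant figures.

Swamee-Jain (Type III): D = 0.66·[ε^1.25·(LQ²/(gh_f))^4.75 + ν·Q^9.4·(L/(gh_f))^5.2]^0.04
LQ²/(gh_f) = 0.2894; L/(gh_f) = 6.500
Term 1 = ε^1.25·(…)^4.75 = 1.45×10^-10; Term 2 = ν·Q^9.4·(…)^5.2 = 3.62×10^-9
D = 0.66·(1.45×10^-10 + 3.62×10^-9)^0.04 = 0.3038 m = 304 mm
Check: V = 2.91 m/s, Re = 1.83×10^6, f = 0.01069, h_f = 33.4 m ≈ 34.5 m ✓

D ≈ 304 mm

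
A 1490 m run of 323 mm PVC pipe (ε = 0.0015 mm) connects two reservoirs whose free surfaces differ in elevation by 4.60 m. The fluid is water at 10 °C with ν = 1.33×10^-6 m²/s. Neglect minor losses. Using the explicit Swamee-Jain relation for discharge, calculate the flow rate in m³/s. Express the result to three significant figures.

Swamee-Jain (Type II): Q = -0.965·√(gD⁵h_f/L)·ln[ε/(3.7D) + √(3.17ν²L/(gD³h_f))]
√(gD⁵h_f/L) = √(9.81·0.323⁵·4.60/1490) = 0.01032
ε/(3.7D) = 1.26×10^-6; √(3.17ν²L/(gD³h_f)) = 7.41×10^-5
Q = -0.965·0.01032·ln(7.538×10^-5) = 0.09453 m³/s
Check: V = 1.15 m/s, Re = 2.80×10^5, f = 0.01461, h_f = 4.57 m ≈ 4.60 m ✓

Q ≈ 0.0945 m³/s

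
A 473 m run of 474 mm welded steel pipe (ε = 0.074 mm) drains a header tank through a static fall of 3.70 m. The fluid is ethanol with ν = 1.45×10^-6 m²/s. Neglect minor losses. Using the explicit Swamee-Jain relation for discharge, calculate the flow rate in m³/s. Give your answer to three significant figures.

Swamee-Jain (Type II): Q = -0.965·√(gD⁵h_f/L)·ln[ε/(3.7D) + √(3.17ν²L/(gD³h_f))]
√(gD⁵h_f/L) = √(9.81·0.474⁵·3.70/473) = 0.04285
ε/(3.7D) = 4.22×10^-5; √(3.17ν²L/(gD³h_f)) = 2.86×10^-5
Q = -0.965·0.04285·ln(7.075×10^-5) = 0.3952 m³/s
Check: V = 2.24 m/s, Re = 7.32×10^5, f = 0.01459, h_f = 3.72 m ≈ 3.70 m ✓

Q ≈ 0.395 m³/s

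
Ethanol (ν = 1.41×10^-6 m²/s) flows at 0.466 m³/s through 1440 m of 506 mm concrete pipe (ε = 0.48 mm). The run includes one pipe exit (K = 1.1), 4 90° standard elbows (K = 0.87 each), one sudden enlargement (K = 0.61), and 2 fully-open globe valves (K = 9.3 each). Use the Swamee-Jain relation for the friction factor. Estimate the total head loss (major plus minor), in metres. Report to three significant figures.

V = 4Q/(πD²) = 2.317 m/s; V²/2g = 0.2737 m
Re = 8.32×10^5, ε/D = 9.49×10^-4 → f = 0.01986 (Swamee-Jain)
Major: h_f = f(L/D)·V²/2g = 0.01986·2846·0.2737 = 15.47 m
Minor: ΣK = 23.8; h_m = ΣK·V²/2g = 6.512 m
Total H_L = 15.47 + 6.512 = 21.98 m

H_L ≈ 22.0 m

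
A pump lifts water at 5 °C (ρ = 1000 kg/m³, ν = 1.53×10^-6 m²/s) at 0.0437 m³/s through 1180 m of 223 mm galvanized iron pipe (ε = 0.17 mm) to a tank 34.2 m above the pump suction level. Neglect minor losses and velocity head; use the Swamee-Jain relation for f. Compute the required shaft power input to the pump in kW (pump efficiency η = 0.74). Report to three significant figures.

V = 4Q/(πD²) = 1.119 m/s; Re = 1.63×10^5; ε/D = 7.62×10^-4; f = 0.02051
h_f = f(L/D)V²/2g = 6.926 m
Total head H = z + h_f = 34.2 + 6.926 = 41.13 m
P_hyd = ρgQH = 1000·9.81·0.0437·41.13 = 17.63 kW
P_shaft = P_hyd/η = 17.63/0.74 = 23.83 kW

P_shaft ≈ 23.8 kW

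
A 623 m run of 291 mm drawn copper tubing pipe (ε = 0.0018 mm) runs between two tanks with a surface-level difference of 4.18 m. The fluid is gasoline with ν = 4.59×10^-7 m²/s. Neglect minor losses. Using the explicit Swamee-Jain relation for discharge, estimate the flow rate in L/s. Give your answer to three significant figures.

Q ≈ 121 L/s

Swamee-Jain (Type II): Q = -0.965·√(gD⁵h_f/L)·ln[ε/(3.7D) + √(3.17ν²L/(gD³h_f))]
√(gD⁵h_f/L) = √(9.81·0.291⁵·4.18/623) = 0.01172
ε/(3.7D) = 1.67×10^-6; √(3.17ν²L/(gD³h_f)) = 2.03×10^-5
Q = -0.965·0.01172·ln(2.196×10^-5) = 0.1213 m³/s
Check: V = 1.82 m/s, Re = 1.16×10^6, f = 0.01150, h_f = 4.17 m ≈ 4.18 m ✓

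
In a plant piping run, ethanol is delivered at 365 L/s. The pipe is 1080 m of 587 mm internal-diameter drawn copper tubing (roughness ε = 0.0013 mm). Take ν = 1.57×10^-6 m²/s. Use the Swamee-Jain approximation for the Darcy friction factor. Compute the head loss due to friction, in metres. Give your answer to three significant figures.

V = 4Q/(πD²) = 4·0.365/(π·0.587²) = 1.349 m/s
Re = VD/ν = 1.349·0.587/1.57×10^-6 = 5.04×10^5 → turbulent
ε/D = 0.0013/587 = 2.21×10^-6
Swamee-Jain: f = 0.01311
h_f = f(L/D)V²/(2g) = 0.01311·(1080/0.587)·1.349²/(2·9.81) = 2.236 m

h_f ≈ 2.24 m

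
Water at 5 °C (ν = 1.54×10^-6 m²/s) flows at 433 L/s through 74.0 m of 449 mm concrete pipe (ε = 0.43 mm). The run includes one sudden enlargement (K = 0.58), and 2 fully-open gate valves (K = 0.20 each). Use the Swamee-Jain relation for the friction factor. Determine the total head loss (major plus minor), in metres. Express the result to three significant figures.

H_L ≈ 1.63 m

V = 4Q/(πD²) = 2.735 m/s; V²/2g = 0.3812 m
Re = 7.97×10^5, ε/D = 9.58×10^-4 → f = 0.01992 (Swamee-Jain)
Major: h_f = f(L/D)·V²/2g = 0.01992·164.8·0.3812 = 1.252 m
Minor: ΣK = 0.980; h_m = ΣK·V²/2g = 0.3735 m
Total H_L = 1.252 + 0.3735 = 1.625 m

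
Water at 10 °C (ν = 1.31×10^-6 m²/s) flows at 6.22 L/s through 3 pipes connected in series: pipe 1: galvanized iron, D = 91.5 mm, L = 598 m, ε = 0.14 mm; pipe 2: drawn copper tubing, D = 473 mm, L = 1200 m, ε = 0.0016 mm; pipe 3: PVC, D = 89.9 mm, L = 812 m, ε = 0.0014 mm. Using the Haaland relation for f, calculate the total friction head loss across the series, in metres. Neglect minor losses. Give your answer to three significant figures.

Pipe 1: V = 0.9459 m/s, Re = 6.61×10^4, ε/D = 0.00153, f = 0.02445, h_1 = f(L/D)V²/2g = 7.288 m
Pipe 2: V = 0.03540 m/s, Re = 1.28×10^4, ε/D = 3.38×10^-6, f = 0.02891, h_2 = f(L/D)V²/2g = 0.004684 m
Pipe 3: V = 0.9799 m/s, Re = 6.72×10^4, ε/D = 1.56×10^-5, f = 0.01944, h_3 = f(L/D)V²/2g = 8.594 m
Series → Q common, losses add: H = Σh = 15.89 m

H ≈ 15.9 m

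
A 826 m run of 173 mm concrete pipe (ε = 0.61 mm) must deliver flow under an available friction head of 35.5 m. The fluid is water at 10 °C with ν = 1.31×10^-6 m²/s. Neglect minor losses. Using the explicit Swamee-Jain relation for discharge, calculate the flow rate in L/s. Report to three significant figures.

Q ≈ 53.9 L/s

Swamee-Jain (Type II): Q = -0.965·√(gD⁵h_f/L)·ln[ε/(3.7D) + √(3.17ν²L/(gD³h_f))]
√(gD⁵h_f/L) = √(9.81·0.173⁵·35.5/826) = 0.008083
ε/(3.7D) = 9.53×10^-4; √(3.17ν²L/(gD³h_f)) = 4.99×10^-5
Q = -0.965·0.008083·ln(0.001003) = 0.05386 m³/s
Check: V = 2.29 m/s, Re = 3.03×10^5, f = 0.02794, h_f = 35.7 m ≈ 35.5 m ✓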